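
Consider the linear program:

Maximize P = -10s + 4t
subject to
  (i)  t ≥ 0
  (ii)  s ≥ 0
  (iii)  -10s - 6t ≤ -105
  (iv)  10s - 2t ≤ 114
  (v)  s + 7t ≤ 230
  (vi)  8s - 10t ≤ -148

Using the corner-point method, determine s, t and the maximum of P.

Extreme points and P = -10s + 4t:
  (0, 35/2) → P = 70
  (0, 230/7) → P = 920/7
  (81/74, 580/37) → P = 1915/37
  (629/36, 1093/36) → P = -959/18
  (359/21, 598/21) → P = -1198/21

s = 0, t = 230/7, maximum P = 920/7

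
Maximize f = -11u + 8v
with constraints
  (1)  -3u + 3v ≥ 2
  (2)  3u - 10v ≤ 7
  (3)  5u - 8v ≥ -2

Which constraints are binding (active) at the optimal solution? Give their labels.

(2) and (3)

Vertices and f = -11u + 8v:
  (-41/21, -9/7) → f = 235/21
  (-10/9, -4/9) → f = 26/3
  (-38/13, -41/26) → f = 254/13

The maximum is at (-38/13, -41/26). Substituting into each constraint, equality holds for (2) and (3); the remaining constraints have slack.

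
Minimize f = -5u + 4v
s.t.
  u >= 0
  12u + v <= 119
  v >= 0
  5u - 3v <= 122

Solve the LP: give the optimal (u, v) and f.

u = 119/12, v = 0, minimum f = -595/12

Feasible corners and f = -5u + 4v:
  (0, 119) → f = 476
  (0, 0) → f = 0
  (119/12, 0) → f = -595/12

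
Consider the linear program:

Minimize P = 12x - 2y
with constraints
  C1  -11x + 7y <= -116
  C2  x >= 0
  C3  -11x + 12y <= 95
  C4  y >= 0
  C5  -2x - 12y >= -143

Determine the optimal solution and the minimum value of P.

x = 116/11, y = 0, minimum P = 1392/11

Vertices and P = 12x - 2y:
  (116/11, 0) → P = 1392/11
  (2393/146, 1341/146) → P = 13017/73
  (143/2, 0) → P = 858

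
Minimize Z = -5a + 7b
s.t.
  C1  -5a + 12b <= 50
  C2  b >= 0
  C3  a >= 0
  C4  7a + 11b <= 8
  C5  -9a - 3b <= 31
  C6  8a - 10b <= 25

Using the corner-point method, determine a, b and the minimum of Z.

Extreme points and Z = -5a + 7b:
  (0, 0) → Z = 0
  (8/7, 0) → Z = -40/7
  (0, 8/11) → Z = 56/11

a = 8/7, b = 0, minimum Z = -40/7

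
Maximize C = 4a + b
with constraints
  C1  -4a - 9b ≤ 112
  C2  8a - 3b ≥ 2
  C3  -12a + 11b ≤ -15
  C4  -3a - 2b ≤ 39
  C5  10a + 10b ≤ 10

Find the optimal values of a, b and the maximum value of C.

Corner points and C = 4a + b:
  (-53/14, -226/21) → C = -544/21
  (121/5, -116/5) → C = 368/5
  (-23/52, -24/13) → C = -47/13
  (26/23, -3/23) → C = 101/23

a = 121/5, b = -116/5, maximum C = 368/5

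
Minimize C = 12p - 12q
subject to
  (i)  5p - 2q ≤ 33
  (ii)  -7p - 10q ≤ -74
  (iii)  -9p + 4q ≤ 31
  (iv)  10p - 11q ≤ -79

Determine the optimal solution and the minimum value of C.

p = 97, q = 226, minimum C = -1548

At the optimal vertex, 5p - 2q = 33 and -9p + 4q = 31.
Solving simultaneously gives p = 97, q = 226.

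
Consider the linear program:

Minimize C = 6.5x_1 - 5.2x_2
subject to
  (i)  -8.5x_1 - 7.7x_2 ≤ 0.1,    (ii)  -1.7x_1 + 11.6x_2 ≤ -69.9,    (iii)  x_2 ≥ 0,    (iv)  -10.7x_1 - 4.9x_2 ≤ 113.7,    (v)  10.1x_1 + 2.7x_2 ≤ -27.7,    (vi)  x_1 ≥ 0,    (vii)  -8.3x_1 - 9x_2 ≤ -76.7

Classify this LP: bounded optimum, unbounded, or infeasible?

infeasible

The boundaries -1.7x_1 + 11.6x_2 = -69.9 and x_2 = 0 meet at (699/17, 0), but that point violates 10.1x_1 + 2.7x_2 ≤ -27.7. Every candidate vertex is excluded by some other constraint, so the feasible region is empty.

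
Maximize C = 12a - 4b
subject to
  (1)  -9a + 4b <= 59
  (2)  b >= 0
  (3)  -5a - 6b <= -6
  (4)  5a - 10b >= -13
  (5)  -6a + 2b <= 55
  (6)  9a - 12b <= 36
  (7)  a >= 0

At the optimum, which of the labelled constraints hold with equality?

(4) and (6)

Vertices and C = 12a - 4b:
  (6/5, 0) → C = 72/5
  (4, 0) → C = 48
  (0, 1) → C = -4
  (86/5, 99/10) → C = 834/5
  (0, 13/10) → C = -26/5

The maximum is at (86/5, 99/10). Substituting into each constraint, equality holds for (4) and (6); the remaining constraints have slack.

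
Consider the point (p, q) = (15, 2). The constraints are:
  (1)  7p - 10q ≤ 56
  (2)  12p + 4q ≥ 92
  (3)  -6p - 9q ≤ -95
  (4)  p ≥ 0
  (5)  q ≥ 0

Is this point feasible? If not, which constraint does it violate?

Constraint (1): 7p - 10q = 85, which is not ≤ 56. All other constraints are satisfied.

not feasible — violates (1)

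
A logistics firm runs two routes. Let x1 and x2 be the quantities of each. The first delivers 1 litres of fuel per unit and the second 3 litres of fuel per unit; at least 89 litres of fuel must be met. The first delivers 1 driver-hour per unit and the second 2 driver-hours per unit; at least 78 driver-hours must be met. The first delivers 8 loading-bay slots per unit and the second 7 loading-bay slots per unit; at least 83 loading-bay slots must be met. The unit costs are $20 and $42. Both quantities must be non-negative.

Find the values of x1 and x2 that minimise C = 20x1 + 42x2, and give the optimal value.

x1 = 56, x2 = 11, minimum C = 1582

Extreme points and C = 20x1 + 42x2:
  (0, 39) → C = 1638
  (89, 0) → C = 1780
  (56, 11) → C = 1582
The feasible region is unbounded (it extends along (0, 1), (1, 0)), but C strictly increases along every unbounded feasible direction, so there is no improving ray and the minimum is attained at a vertex.

The optimum lies where x1 + 3x2 = 89 and x1 + 2x2 = 78.
Solving simultaneously gives x1 = 56, x2 = 11.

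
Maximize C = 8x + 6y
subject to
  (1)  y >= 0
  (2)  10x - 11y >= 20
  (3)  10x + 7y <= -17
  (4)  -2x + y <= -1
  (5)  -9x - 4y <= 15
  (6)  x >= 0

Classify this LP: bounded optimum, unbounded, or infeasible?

infeasible

The boundaries y = 0 and 10x - 11y = 20 meet at (2, 0), but that point violates 10x + 7y ≤ -17. Every candidate vertex is excluded by some other constraint, so the feasible region is empty.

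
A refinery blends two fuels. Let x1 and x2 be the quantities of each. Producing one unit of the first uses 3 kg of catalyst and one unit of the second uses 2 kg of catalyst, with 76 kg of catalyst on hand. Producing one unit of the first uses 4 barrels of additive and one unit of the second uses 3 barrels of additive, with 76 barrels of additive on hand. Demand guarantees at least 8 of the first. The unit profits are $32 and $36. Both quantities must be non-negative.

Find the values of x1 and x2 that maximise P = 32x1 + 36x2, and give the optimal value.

Feasible corners and P = 32x1 + 36x2:
  (19, 0) → P = 608
  (8, 0) → P = 256
  (8, 44/3) → P = 784

x1 = 8, x2 = 44/3, maximum P = 784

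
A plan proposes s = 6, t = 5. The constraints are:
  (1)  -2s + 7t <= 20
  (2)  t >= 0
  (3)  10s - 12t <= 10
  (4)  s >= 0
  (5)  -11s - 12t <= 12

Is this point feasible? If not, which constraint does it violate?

not feasible — violates (1)

Constraint (1): -2s + 7t = 23, which is not ≤ 20. All other constraints are satisfied.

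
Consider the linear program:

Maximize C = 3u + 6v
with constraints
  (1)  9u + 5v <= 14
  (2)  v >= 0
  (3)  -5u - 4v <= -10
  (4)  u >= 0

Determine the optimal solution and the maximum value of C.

u = 0, v = 14/5, maximum C = 84/5

Feasible corners and C = 3u + 6v:
  (6/11, 20/11) → C = 138/11
  (0, 14/5) → C = 84/5
  (0, 5/2) → C = 15

The binding constraints are 9u + 5v = 14 and u = 0.
Solving simultaneously gives u = 0, v = 14/5.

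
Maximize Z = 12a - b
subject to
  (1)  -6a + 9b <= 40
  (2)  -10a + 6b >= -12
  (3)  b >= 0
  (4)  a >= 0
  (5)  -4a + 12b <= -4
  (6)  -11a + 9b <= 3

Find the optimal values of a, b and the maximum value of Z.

a = 5/4, b = 1/12, maximum Z = 179/12

Corner points and Z = 12a - b:
  (6/5, 0) → Z = 72/5
  (5/4, 1/12) → Z = 179/12
  (1, 0) → Z = 12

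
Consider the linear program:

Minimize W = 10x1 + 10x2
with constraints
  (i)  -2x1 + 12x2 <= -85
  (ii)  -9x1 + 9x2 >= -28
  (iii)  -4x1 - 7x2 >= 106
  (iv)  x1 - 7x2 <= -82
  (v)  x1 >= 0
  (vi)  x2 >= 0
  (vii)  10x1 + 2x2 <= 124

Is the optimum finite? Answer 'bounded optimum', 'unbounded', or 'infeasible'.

The boundaries x2 = 0 and 10x1 + 2x2 = 124 meet at (62/5, 0), but that point violates -2x1 + 12x2 ≤ -85. Every candidate vertex is excluded by some other constraint, so the feasible region is empty.

infeasible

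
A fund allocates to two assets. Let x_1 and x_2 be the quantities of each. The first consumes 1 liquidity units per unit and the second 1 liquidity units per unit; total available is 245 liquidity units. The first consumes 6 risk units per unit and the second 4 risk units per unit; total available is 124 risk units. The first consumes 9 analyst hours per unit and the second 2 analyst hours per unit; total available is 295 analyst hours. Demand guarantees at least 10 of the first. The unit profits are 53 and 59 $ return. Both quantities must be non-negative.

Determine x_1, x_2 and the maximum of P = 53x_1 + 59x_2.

x_1 = 10, x_2 = 16, maximum P = 1474

Corner points and P = 53x_1 + 59x_2:
  (62/3, 0) → P = 3286/3
  (10, 0) → P = 530
  (10, 16) → P = 1474

The optimum lies where 6x_1 + 4x_2 = 124 and x_1 = 10.
Solving simultaneously gives x_1 = 10, x_2 = 16.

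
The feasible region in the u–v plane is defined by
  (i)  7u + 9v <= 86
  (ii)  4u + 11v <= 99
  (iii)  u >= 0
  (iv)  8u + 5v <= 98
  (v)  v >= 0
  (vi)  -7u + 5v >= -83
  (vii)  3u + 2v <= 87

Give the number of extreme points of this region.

Pairwise boundary intersections that survive every other constraint:
  (55/41, 349/41)
  (1177/98, 3/14)
  (0, 9)
  (0, 0)
  (83/7, 0)

5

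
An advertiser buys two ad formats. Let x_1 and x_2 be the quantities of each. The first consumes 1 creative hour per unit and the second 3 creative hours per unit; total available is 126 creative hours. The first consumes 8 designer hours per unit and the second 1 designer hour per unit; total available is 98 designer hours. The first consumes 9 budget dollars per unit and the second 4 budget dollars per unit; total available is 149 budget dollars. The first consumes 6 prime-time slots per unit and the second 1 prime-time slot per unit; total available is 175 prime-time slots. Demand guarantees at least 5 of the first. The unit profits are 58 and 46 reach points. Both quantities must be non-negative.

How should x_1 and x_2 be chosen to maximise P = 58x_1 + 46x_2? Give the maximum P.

x_1 = 5, x_2 = 26, maximum P = 1486

Corner points and P = 58x_1 + 46x_2:
  (49/4, 0) → P = 1421/2
  (5, 0) → P = 290
  (243/23, 310/23) → P = 28354/23
  (5, 26) → P = 1486

The optimum lies where 9x_1 + 4x_2 = 149 and x_1 = 5.
Solving simultaneously gives x_1 = 5, x_2 = 26.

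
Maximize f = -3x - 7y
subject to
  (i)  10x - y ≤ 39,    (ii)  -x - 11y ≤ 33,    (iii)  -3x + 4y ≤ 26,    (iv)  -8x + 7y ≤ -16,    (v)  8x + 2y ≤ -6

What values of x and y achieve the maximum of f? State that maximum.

Corner points and f = -3x - 7y:
  (-11/19, -56/19) → f = 425/19
  (0, -3) → f = 21
  (-5/36, -22/9) → f = 631/36

The optimum lies where -x - 11y = 33 and -8x + 7y = -16.
Solving simultaneously gives x = -11/19, y = -56/19.

x = -11/19, y = -56/19, maximum f = 425/19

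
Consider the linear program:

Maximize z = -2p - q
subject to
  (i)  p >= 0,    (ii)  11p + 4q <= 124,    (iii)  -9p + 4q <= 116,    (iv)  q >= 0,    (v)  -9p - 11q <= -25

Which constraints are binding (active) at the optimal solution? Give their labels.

Extreme points and z = -2p - q:
  (0, 29) → z = -29
  (0, 25/11) → z = -25/11
  (2/5, 299/10) → z = -307/10
  (124/11, 0) → z = -248/11
  (25/9, 0) → z = -50/9

The maximum is at (0, 25/11). Substituting into each constraint, equality holds for (i) and (v); the remaining constraints have slack.

(i) and (v)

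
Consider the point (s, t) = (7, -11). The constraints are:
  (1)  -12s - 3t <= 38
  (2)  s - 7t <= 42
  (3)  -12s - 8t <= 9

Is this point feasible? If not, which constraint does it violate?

Constraint (2): s - 7t = 84, which is not ≤ 42. All other constraints are satisfied.

not feasible — violates (2)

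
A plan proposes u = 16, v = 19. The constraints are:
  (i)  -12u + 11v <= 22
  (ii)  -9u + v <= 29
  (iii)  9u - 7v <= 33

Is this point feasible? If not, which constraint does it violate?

feasible

(i): 17 ≤ 22 ✓
(ii): -125 ≤ 29 ✓
(iii): 11 ≤ 33 ✓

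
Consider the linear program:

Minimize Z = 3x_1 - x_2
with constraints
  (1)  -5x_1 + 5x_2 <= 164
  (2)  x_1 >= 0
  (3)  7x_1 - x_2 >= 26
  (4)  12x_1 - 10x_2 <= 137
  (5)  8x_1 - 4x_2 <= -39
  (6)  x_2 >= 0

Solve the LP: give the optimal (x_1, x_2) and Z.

x_1 = 49/5, x_2 = 213/5, minimum Z = -66/5

Vertices and Z = 3x_1 - x_2:
  (49/5, 213/5) → Z = -66/5
  (461/20, 1117/20) → Z = 133/10
  (143/20, 481/20) → Z = -13/5

The binding constraints are -5x_1 + 5x_2 = 164 and 7x_1 - x_2 = 26.
Solving simultaneously gives x_1 = 49/5, x_2 = 213/5.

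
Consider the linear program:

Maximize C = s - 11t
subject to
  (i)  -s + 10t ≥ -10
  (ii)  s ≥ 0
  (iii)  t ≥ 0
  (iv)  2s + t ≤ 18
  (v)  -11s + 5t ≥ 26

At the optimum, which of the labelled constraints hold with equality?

Extreme points and C = s - 11t:
  (0, 18) → C = -198
  (0, 26/5) → C = -286/5
  (64/21, 250/21) → C = -2686/21

The maximum is at (0, 26/5). Substituting into each constraint, equality holds for (ii) and (v); the remaining constraints have slack.

(ii) and (v)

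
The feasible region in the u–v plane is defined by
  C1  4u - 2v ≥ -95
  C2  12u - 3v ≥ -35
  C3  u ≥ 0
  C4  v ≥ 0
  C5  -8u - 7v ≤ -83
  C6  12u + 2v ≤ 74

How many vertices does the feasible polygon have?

3

Pairwise boundary intersections that survive every other constraint:
  (1/27, 319/27)
  (38/15, 109/5)
  (88/17, 101/17)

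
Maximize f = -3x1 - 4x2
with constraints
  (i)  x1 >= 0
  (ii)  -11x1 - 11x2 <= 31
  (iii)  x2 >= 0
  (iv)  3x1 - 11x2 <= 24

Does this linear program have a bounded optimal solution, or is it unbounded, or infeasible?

Feasible corners and f = -3x1 - 4x2:
  (0, 0) → f = 0
  (8, 0) → f = -24
The feasible region has finitely many vertices and no improving ray; the maximum is 0 at (0, 0).

bounded optimum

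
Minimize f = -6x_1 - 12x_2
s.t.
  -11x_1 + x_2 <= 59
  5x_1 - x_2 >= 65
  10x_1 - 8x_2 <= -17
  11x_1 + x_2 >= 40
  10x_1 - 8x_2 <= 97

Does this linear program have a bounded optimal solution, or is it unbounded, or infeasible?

unbounded

From the feasible point (179/10, 49/2), moving in the direction (1, 5) keeps every constraint satisfied while f decreases without bound.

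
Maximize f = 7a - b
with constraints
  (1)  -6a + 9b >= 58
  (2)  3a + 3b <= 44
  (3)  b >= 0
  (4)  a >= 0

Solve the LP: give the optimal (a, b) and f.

a = 74/15, b = 146/15, maximum f = 124/5

Extreme points and f = 7a - b:
  (74/15, 146/15) → f = 124/5
  (0, 58/9) → f = -58/9
  (0, 44/3) → f = -44/3

The optimum lies where -6a + 9b = 58 and 3a + 3b = 44.
Solving simultaneously gives a = 74/15, b = 146/15.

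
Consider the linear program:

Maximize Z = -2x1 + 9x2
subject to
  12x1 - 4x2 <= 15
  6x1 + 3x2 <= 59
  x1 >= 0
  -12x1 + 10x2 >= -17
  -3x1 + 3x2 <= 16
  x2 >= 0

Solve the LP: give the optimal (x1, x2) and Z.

The binding constraints are 12x1 - 4x2 = 15 and -3x1 + 3x2 = 16.
Solving simultaneously gives x1 = 109/24, x2 = 79/8.

x1 = 109/24, x2 = 79/8, maximum Z = 1915/24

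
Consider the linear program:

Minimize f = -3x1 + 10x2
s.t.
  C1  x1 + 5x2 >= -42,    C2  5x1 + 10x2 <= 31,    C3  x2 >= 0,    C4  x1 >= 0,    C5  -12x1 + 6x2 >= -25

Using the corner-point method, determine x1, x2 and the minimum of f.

x1 = 25/12, x2 = 0, minimum f = -25/4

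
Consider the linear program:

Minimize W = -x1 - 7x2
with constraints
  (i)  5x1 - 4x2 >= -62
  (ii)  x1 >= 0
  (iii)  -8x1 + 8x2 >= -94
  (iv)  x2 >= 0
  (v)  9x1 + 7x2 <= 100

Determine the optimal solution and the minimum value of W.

x1 = 0, x2 = 100/7, minimum W = -100

Extreme points and W = -x1 - 7x2:
  (0, 0) → W = 0
  (0, 100/7) → W = -100
  (100/9, 0) → W = -100/9

The optimum lies where x1 = 0 and 9x1 + 7x2 = 100.
Solving simultaneously gives x1 = 0, x2 = 100/7.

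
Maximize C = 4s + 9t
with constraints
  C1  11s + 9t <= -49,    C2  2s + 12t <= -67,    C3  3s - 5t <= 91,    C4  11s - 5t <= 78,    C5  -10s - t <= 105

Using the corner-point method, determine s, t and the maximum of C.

Extreme points and C = 4s + 9t:
  (5/38, -213/38) → C = -1897/38
  (457/154, -127/14) → C = -1535/22
  (-1193/118, -230/59) → C = -4456/59
  (-13/8, -767/40) → C = -7163/40
  (-434/53, -1225/53) → C = -12761/53

The binding constraints are 11s + 9t = -49 and 2s + 12t = -67.
Solving simultaneously gives s = 5/38, t = -213/38.

s = 5/38, t = -213/38, maximum C = -1897/38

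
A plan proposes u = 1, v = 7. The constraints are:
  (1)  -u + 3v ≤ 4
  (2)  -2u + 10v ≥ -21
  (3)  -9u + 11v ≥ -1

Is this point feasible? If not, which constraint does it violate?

not feasible — violates (1)

Constraint (1): -u + 3v = 20, which is not ≤ 4. All other constraints are satisfied.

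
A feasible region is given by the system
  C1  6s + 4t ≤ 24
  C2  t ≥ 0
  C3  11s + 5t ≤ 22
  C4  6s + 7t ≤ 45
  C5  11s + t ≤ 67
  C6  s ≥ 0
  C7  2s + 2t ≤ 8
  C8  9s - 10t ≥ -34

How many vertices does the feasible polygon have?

5

Of the 28 pairwise boundary intersections, those satisfying every inequality are:
  (2, 0)
  (0, 0)
  (1/3, 11/3)
  (0, 17/5)
  (6/19, 70/19)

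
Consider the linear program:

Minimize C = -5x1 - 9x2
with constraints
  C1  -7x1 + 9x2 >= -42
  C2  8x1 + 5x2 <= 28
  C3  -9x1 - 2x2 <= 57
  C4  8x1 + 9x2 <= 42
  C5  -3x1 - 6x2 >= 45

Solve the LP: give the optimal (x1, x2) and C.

Vertices and C = -5x1 - 9x2:
  (-429/95, -777/95) → C = 9138/95
  (-51/23, -147/23) → C = 1578/23
  (-21/4, -39/8) → C = 561/8

The optimum lies where -7x1 + 9x2 = -42 and -3x1 - 6x2 = 45.
Solving simultaneously gives x1 = -51/23, x2 = -147/23.

x1 = -51/23, x2 = -147/23, minimum C = 1578/23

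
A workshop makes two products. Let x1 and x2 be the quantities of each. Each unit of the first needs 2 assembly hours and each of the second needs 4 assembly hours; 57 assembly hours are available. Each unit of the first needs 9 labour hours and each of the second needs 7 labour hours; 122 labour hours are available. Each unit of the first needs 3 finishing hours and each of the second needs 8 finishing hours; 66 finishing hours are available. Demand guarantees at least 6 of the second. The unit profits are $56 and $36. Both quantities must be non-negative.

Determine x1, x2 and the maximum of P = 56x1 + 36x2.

Vertices and P = 56x1 + 36x2:
  (0, 33/4) → P = 297
  (0, 6) → P = 216
  (6, 6) → P = 552

The optimum lies where 3x1 + 8x2 = 66 and x2 = 6.
Solving simultaneously gives x1 = 6, x2 = 6.

x1 = 6, x2 = 6, maximum P = 552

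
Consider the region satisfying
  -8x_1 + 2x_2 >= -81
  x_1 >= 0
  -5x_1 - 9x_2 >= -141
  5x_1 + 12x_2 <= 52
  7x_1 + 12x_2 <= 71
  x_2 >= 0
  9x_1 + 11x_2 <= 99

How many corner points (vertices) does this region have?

5

Of the 21 pairwise boundary intersections, those satisfying every inequality are:
  (557/55, 1/110)
  (81/8, 0)
  (0, 13/3)
  (0, 0)
  (19/2, 3/8)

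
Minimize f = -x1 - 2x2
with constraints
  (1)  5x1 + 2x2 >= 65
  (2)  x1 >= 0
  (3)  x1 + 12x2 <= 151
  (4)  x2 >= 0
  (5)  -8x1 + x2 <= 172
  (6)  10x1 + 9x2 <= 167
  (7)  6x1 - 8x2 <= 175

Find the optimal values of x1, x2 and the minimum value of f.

At the optimal vertex, 5x1 + 2x2 = 65 and 10x1 + 9x2 = 167.
Solving simultaneously gives x1 = 251/25, x2 = 37/5.

x1 = 251/25, x2 = 37/5, minimum f = -621/25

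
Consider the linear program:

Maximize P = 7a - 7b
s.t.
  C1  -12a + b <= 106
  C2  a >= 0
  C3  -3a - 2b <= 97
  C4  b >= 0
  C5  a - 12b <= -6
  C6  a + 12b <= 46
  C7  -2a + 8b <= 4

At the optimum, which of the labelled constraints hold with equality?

Vertices and P = 7a - 7b:
  (0, 1/2) → P = -7/2
  (20, 13/6) → P = 749/6
  (10, 3) → P = 49

The maximum is at (20, 13/6). Substituting into each constraint, equality holds for C5 and C6; the remaining constraints have slack.

C5 and C6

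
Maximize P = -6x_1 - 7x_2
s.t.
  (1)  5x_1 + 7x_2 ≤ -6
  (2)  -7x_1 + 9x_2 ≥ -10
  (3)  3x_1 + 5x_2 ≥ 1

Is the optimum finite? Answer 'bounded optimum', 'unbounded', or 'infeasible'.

From the feasible point (-37/4, 23/4), moving in the direction (-7, 5) keeps every constraint satisfied while P increases without bound.

unbounded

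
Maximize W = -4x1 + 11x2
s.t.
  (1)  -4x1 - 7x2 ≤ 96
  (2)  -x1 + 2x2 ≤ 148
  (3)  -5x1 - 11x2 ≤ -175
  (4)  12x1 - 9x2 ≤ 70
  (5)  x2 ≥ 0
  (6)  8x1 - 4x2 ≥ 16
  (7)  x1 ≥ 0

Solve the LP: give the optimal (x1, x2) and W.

x1 = 1472/15, x2 = 1846/15, maximum W = 4806/5

Feasible corners and W = -4x1 + 11x2:
  (1472/15, 1846/15) → W = 4806/5
  (52, 100) → W = 892
  (2345/177, 1750/177) → W = 3290/59
  (73/9, 110/9) → W = 102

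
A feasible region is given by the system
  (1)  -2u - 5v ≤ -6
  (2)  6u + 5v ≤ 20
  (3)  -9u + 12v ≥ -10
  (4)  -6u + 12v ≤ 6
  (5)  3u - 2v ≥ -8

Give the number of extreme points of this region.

Pairwise boundary intersections that survive every other constraint:
  (122/69, 34/69)
  (7/9, 8/9)
  (290/117, 40/39)
  (35/17, 26/17)

4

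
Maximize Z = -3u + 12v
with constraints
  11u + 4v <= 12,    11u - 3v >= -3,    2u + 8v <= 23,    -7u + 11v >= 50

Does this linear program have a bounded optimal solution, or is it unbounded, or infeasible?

infeasible

The boundaries 11u + 4v = 12 and 11u - 3v = -3 meet at (24/77, 15/7), but that point violates -7u + 11v ≥ 50. Every candidate vertex is excluded by some other constraint, so the feasible region is empty.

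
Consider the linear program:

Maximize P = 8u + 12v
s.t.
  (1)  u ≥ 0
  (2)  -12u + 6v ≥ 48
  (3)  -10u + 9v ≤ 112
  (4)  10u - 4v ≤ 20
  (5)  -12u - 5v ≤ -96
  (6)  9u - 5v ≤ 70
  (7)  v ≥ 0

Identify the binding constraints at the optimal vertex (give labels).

(2) and (3)

Corner points and P = 8u + 12v:
  (5, 18) → P = 256
  (28/11, 144/11) → P = 1952/11
  (152/79, 1152/79) → P = 15040/79

The maximum is at (5, 18). Substituting into each constraint, equality holds for (2) and (3); the remaining constraints have slack.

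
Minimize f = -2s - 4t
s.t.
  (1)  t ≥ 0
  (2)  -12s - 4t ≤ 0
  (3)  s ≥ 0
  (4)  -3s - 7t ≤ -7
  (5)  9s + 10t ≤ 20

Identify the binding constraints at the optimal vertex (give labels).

Vertices and f = -2s - 4t:
  (0, 1) → f = -4
  (0, 2) → f = -8
  (70/33, 1/11) → f = -152/33

The minimum is at (0, 2). Substituting into each constraint, equality holds for (3) and (5); the remaining constraints have slack.

(3) and (5)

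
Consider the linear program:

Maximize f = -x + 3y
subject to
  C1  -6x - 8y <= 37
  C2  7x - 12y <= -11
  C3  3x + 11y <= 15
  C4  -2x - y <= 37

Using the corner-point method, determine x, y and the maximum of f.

x = -527/42, y = 67/14, maximum f = 565/21

Vertices and f = -x + 3y:
  (-133/32, -193/128) → f = -47/128
  (-527/42, 67/14) → f = 565/21
  (59/113, 138/113) → f = 355/113

The binding constraints are -6x - 8y = 37 and 3x + 11y = 15.
Solving simultaneously gives x = -527/42, y = 67/14.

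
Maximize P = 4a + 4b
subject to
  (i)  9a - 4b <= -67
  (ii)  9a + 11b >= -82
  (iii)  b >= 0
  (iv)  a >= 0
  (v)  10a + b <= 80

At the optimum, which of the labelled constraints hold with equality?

Feasible corners and P = 4a + 4b:
  (0, 67/4) → P = 67
  (253/49, 1390/49) → P = 6572/49
  (0, 80) → P = 320

The maximum is at (0, 80). Substituting into each constraint, equality holds for (iv) and (v); the remaining constraints have slack.

(iv) and (v)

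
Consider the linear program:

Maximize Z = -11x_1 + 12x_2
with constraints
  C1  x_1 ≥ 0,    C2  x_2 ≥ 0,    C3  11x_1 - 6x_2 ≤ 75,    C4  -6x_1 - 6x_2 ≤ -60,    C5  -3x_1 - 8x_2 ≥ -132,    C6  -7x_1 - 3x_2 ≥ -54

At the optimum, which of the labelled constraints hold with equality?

C1 and C5

Extreme points and Z = -11x_1 + 12x_2:
  (0, 10) → Z = 120
  (0, 33/2) → Z = 198
  (6, 4) → Z = -18
  (36/47, 762/47) → Z = 8748/47

The maximum is at (0, 33/2). Substituting into each constraint, equality holds for C1 and C5; the remaining constraints have slack.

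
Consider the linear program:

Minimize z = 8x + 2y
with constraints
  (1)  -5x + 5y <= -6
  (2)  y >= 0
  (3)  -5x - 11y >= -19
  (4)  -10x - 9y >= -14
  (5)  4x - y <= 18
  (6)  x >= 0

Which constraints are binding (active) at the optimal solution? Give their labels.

Feasible corners and z = 8x + 2y:
  (6/5, 0) → z = 48/5
  (124/95, 2/19) → z = 1012/95
  (7/5, 0) → z = 56/5

The minimum is at (6/5, 0). Substituting into each constraint, equality holds for (1) and (2); the remaining constraints have slack.

(1) and (2)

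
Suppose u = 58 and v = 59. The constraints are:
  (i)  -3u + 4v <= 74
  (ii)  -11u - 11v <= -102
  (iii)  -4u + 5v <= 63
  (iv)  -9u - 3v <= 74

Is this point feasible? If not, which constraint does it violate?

feasible

(i): 62 ≤ 74 ✓
(ii): -1287 ≤ -102 ✓
(iii): 63 ≤ 63 ✓
(iv): -699 ≤ 74 ✓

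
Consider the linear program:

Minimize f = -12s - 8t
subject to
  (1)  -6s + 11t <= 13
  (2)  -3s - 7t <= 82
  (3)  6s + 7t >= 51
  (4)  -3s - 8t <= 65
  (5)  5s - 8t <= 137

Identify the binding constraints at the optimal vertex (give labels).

Vertices and f = -12s - 8t:
  (235/54, 32/9) → f = -242/3
  (1611/7, 887/7) → f = -26428/7
  (1367/83, -567/83) → f = -11868/83

The minimum is at (1611/7, 887/7). Substituting into each constraint, equality holds for (1) and (5); the remaining constraints have slack.

(1) and (5)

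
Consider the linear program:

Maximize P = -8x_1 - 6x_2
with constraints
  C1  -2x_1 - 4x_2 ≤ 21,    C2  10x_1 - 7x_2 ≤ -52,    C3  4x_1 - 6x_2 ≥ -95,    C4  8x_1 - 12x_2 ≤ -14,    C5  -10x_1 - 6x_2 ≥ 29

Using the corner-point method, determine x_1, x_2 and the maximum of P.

Corner points and P = -8x_1 - 6x_2:
  (-355/54, -53/27) → P = 1738/27
  (-253/14, 53/14) → P = 853/7
  (-103/26, 23/13) → P = 274/13
  (-62/7, 139/14) → P = 79/7

x_1 = -253/14, x_2 = 53/14, maximum P = 853/7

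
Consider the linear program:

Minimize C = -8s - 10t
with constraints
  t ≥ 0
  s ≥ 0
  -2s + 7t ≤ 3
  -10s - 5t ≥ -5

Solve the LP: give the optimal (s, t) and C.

s = 1/4, t = 1/2, minimum C = -7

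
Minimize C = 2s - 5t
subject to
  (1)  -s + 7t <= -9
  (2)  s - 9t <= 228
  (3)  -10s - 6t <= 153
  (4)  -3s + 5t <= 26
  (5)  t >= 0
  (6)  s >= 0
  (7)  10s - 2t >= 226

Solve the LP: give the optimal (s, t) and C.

s = 23, t = 2, minimum C = 36

Corner points and C = 2s - 5t:
  (23, 2) → C = 36
  (228, 0) → C = 456
  (113/5, 0) → C = 226/5
The feasible region is unbounded (it extends along (7, 1), (9, 1)), but C strictly increases along every unbounded feasible direction, so there is no improving ray and the minimum is attained at a vertex.

The binding constraints are -s + 7t = -9 and 10s - 2t = 226.
Solving simultaneously gives s = 23, t = 2.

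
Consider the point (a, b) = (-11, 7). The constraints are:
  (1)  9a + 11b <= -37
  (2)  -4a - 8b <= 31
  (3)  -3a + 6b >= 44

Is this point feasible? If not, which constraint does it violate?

Constraint (1): 9a + 11b = -22, which is not ≤ -37. All other constraints are satisfied.

not feasible — violates (1)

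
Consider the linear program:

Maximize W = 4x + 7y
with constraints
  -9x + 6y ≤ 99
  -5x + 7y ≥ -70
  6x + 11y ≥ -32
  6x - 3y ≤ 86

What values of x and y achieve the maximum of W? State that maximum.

Feasible corners and W = 4x + 7y:
  (-427/45, 34/15) → W = -994/45
  (271/3, 152) → W = 4276/3
  (546/97, -580/97) → W = -1876/97
  (392/27, 10/27) → W = 182/3

x = 271/3, y = 152, maximum W = 4276/3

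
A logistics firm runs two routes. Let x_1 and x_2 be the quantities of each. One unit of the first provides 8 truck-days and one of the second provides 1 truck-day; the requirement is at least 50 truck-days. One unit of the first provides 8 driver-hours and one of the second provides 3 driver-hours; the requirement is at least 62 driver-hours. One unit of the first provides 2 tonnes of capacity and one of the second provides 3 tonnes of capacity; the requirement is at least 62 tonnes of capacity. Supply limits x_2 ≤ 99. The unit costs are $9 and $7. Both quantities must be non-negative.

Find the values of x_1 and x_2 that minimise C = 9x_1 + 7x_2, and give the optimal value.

x_1 = 4, x_2 = 18, minimum C = 162

Feasible corners and C = 9x_1 + 7x_2:
  (0, 50) → C = 350
  (0, 99) → C = 693
  (31, 0) → C = 279
  (4, 18) → C = 162
The feasible region is unbounded (it extends along (1, 0)), but C strictly increases along every unbounded feasible direction, so there is no improving ray and the minimum is attained at a vertex.

The optimum lies where 8x_1 + x_2 = 50 and 2x_1 + 3x_2 = 62.
Solving simultaneously gives x_1 = 4, x_2 = 18.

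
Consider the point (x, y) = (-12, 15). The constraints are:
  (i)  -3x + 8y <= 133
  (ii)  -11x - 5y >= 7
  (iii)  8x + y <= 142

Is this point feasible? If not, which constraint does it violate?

Constraint (i): -3x + 8y = 156, which is not ≤ 133. All other constraints are satisfied.

not feasible — violates (i)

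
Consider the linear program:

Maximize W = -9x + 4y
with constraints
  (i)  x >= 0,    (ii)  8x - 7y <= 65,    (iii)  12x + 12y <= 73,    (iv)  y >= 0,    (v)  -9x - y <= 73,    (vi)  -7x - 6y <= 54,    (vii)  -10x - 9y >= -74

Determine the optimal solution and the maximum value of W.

Vertices and W = -9x + 4y:
  (0, 73/12) → W = 73/3
  (0, 0) → W = 0
  (73/12, 0) → W = -219/4

x = 0, y = 73/12, maximum W = 73/3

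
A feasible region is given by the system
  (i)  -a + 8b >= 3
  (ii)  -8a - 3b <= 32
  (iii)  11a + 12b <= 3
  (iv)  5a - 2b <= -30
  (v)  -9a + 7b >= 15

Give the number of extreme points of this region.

Pairwise boundary intersections that survive every other constraint:
  (-131/21, 376/63)
  (-154/31, 80/31)
  (-177/41, 345/82)

3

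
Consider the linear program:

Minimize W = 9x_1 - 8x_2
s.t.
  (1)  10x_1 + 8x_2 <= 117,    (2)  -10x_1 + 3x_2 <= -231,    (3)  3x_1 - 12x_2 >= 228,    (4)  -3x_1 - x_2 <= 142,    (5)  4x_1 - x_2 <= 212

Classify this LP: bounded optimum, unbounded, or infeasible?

Extreme points and W = 9x_1 - 8x_2:
  (269/12, -643/48) → W = 3707/12
  (259/6, -118/3) → W = 4219/6
  (696/37, -529/37) → W = 10496/37
  (-195/19, -2113/19) → W = 15149/19
  (10, -172) → W = 1466
The feasible region has finitely many vertices and no improving ray; the minimum is 10496/37 at (696/37, -529/37).

bounded optimum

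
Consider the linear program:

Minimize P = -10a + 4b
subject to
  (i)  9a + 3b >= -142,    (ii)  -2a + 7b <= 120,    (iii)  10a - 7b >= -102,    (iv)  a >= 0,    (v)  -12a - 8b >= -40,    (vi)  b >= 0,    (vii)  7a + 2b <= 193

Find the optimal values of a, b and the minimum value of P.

a = 10/3, b = 0, minimum P = -100/3

Feasible corners and P = -10a + 4b:
  (0, 5) → P = 20
  (0, 0) → P = 0
  (10/3, 0) → P = -100/3

At the optimal vertex, -12a - 8b = -40 and b = 0.
Solving simultaneously gives a = 10/3, b = 0.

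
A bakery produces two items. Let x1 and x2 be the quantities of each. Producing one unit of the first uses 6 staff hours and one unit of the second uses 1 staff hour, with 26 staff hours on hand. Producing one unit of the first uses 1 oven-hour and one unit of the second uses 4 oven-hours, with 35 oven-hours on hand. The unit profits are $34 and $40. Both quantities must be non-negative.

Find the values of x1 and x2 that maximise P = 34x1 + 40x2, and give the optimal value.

x1 = 3, x2 = 8, maximum P = 422

Extreme points and P = 34x1 + 40x2:
  (0, 0) → P = 0
  (0, 35/4) → P = 350
  (13/3, 0) → P = 442/3
  (3, 8) → P = 422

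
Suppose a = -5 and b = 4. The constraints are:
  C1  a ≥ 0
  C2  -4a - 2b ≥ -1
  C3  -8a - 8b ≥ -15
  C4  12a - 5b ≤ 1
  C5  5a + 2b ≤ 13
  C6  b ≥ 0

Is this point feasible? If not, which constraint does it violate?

Constraint C1: a = -5, which is not ≥ 0. All other constraints are satisfied.

not feasible — violates C1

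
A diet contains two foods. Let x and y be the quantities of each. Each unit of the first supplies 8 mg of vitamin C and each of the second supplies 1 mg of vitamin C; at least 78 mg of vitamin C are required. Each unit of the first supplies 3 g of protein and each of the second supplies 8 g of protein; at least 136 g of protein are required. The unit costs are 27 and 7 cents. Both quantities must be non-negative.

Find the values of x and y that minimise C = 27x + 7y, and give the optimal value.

x = 8, y = 14, minimum C = 314

Vertices and C = 27x + 7y:
  (0, 78) → C = 546
  (136/3, 0) → C = 1224
  (8, 14) → C = 314
The feasible region is unbounded (it extends along (0, 1), (1, 0)), but C strictly increases along every unbounded feasible direction, so there is no improving ray and the minimum is attained at a vertex.

The optimum lies where 8x + y = 78 and 3x + 8y = 136.
Solving simultaneously gives x = 8, y = 14.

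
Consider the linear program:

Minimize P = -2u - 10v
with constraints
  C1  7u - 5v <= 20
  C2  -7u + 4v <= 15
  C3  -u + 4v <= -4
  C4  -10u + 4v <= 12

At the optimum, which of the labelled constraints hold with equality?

C1 and C3

Corner points and P = -2u - 10v:
  (60/23, -8/23) → P = -40/23
  (-70/11, -142/11) → P = 1560/11
  (-16/9, -13/9) → P = 18

The minimum is at (60/23, -8/23). Substituting into each constraint, equality holds for C1 and C3; the remaining constraints have slack.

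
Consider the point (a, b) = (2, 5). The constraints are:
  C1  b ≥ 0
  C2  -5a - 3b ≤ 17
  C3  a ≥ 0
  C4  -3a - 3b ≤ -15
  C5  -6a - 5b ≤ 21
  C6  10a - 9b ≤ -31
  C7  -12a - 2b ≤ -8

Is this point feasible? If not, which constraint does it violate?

Constraint C6: 10a - 9b = -25, which is not ≤ -31. All other constraints are satisfied.

not feasible — violates C6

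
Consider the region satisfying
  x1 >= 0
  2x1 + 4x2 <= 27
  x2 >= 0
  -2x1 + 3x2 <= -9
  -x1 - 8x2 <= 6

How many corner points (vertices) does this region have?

The feasible vertices (each the meet of two boundaries and inside every other half-plane) are:
  (27/2, 0)
  (117/14, 18/7)
  (9/2, 0)

3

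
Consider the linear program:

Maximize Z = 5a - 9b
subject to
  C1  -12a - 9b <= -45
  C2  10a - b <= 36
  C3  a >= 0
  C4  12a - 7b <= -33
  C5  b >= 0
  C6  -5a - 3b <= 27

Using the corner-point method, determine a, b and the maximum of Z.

a = 3/32, b = 39/8, maximum Z = -1389/32

Corner points and Z = 5a - 9b:
  (0, 5) → Z = -45
  (3/32, 39/8) → Z = -1389/32
  (285/58, 381/29) → Z = -5433/58
The feasible region is unbounded (it extends along (0, 1), (1, 10)), but Z strictly decreases along every unbounded feasible direction, so there is no improving ray and the maximum is attained at a vertex.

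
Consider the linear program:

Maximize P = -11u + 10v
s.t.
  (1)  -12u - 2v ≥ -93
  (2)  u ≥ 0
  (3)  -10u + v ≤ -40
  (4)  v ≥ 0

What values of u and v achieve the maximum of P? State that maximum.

u = 173/32, v = 225/16, maximum P = 2597/32

Vertices and P = -11u + 10v:
  (173/32, 225/16) → P = 2597/32
  (31/4, 0) → P = -341/4
  (4, 0) → P = -44

The binding constraints are -12u - 2v = -93 and -10u + v = -40.
Solving simultaneously gives u = 173/32, v = 225/16.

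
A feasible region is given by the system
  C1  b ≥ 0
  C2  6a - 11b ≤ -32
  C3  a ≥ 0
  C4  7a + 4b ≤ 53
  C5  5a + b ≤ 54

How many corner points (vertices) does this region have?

Intersecting each pair of boundary lines and keeping only the points that satisfy every inequality leaves:
  (0, 32/11)
  (455/101, 542/101)
  (0, 53/4)

3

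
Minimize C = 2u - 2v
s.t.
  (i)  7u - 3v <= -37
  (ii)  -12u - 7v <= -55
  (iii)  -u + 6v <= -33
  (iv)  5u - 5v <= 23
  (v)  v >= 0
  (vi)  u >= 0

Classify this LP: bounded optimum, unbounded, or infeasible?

infeasible

The boundaries 7u - 3v = -37 and u = 0 meet at (0, 37/3), but that point violates -u + 6v ≤ -33. Every candidate vertex is excluded by some other constraint, so the feasible region is empty.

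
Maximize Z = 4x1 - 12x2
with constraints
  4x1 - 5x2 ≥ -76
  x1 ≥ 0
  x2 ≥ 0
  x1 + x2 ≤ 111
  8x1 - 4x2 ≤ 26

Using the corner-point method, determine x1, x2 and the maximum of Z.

Vertices and Z = 4x1 - 12x2:
  (0, 76/5) → Z = -912/5
  (217/12, 89/3) → Z = -851/3
  (0, 0) → Z = 0
  (13/4, 0) → Z = 13

At the optimal vertex, x2 = 0 and 8x1 - 4x2 = 26.
Solving simultaneously gives x1 = 13/4, x2 = 0.

x1 = 13/4, x2 = 0, maximum Z = 13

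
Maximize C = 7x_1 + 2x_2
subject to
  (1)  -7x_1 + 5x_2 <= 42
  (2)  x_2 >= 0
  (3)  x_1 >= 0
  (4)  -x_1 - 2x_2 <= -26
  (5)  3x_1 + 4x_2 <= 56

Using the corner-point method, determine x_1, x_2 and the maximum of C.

Extreme points and C = 7x_1 + 2x_2:
  (46/19, 224/19) → C = 770/19
  (112/43, 518/43) → C = 1820/43
  (4, 11) → C = 50

x_1 = 4, x_2 = 11, maximum C = 50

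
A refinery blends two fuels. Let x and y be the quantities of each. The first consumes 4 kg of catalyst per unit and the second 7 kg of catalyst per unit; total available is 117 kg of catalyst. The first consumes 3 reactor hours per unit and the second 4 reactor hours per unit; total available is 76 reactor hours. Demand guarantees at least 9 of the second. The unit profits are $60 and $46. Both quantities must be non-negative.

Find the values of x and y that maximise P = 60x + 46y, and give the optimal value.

Vertices and P = 60x + 46y:
  (0, 117/7) → P = 5382/7
  (0, 9) → P = 414
  (64/5, 47/5) → P = 6002/5
  (40/3, 9) → P = 1214

The optimum lies where 3x + 4y = 76 and y = 9.
Solving simultaneously gives x = 40/3, y = 9.

x = 40/3, y = 9, maximum P = 1214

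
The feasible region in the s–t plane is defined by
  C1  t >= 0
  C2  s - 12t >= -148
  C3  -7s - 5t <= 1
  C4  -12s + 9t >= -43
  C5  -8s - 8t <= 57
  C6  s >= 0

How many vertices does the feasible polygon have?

4

Of the 15 pairwise boundary intersections, those satisfying every inequality are:
  (43/12, 0)
  (0, 0)
  (616/45, 1819/135)
  (0, 37/3)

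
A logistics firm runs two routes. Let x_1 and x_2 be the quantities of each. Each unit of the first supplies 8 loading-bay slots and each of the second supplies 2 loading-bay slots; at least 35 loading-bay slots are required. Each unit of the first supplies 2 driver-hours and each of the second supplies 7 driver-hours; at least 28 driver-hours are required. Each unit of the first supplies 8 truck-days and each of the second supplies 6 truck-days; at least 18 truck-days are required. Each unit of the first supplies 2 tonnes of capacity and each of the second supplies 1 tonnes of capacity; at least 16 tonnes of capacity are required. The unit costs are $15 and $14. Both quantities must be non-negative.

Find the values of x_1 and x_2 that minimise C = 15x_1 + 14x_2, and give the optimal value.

Extreme points and C = 15x_1 + 14x_2:
  (0, 35/2) → C = 245
  (14, 0) → C = 210
  (3/4, 29/2) → C = 857/4
  (7, 2) → C = 133
The feasible region is unbounded (it extends along (0, 1), (1, 0)), but C strictly increases along every unbounded feasible direction, so there is no improving ray and the minimum is attained at a vertex.

x_1 = 7, x_2 = 2, minimum C = 133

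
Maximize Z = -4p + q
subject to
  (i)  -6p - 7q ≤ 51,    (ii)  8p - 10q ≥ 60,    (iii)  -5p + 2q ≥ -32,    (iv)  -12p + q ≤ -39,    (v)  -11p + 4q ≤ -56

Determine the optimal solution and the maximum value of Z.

Corner points and Z = -4p + q:
  (122/47, -447/47) → Z = -935/47
  (37/15, -47/5) → Z = -289/15
  (100/17, -22/17) → Z = -422/17
  (160/39, -106/39) → Z = -746/39
  (100/37, -243/37) → Z = -643/37

At the optimal vertex, -12p + q = -39 and -11p + 4q = -56.
Solving simultaneously gives p = 100/37, q = -243/37.

p = 100/37, q = -243/37, maximum Z = -643/37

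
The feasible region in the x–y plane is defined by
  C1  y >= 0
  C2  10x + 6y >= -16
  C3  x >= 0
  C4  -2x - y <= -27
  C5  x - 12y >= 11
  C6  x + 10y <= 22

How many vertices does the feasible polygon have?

Intersecting each pair of boundary lines and keeping only the points that satisfy every inequality leaves:
  (27/2, 0)
  (22, 0)
  (67/5, 1/5)
  (17, 1/2)

4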